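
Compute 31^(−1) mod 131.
Apply the extended Euclidean algorithm to (131, 31), tracking rows (r, s, t) with s·131 + t·31 = r. Each division r_prev = q·r_cur + r_new produces the new row as (previous row) − q·(current row):
  row A: (131, 1, 0)   [1·131 + 0·31 = 131]
  row B: (31, 0, 1)   [0·131 + 1·31 = 31]
  131 = 4·31 + 7   → row C = row A − 4·row B = (7, 1, −4)   [check: 1·131 − 4·31 = 7]
  31 = 4·7 + 3   → row D = row B − 4·row C = (3, −4, 17)   [check: −4·131 + 17·31 = 3]
  7 = 2·3 + 1   → row E = row C − 2·row D = (1, 9, −38)   [check: 9·131 − 38·31 = 1]
  3 = 3·1 + 0   → remainder 0, stop. gcd = 1 (last nonzero row E).
The gcd is 1, so 31 is invertible mod 131. The last nonzero row gives 9·131 − 38·31 = 1, so t = −38. So 31^(−1) ≡ −38 ≡ 93 (mod 131). Verify: 31 · 93 = 2883 ≡ 1 (mod 131). ✓

Final answer: 31^(−1) ≡ 93 (mod 131)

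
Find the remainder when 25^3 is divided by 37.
Use repeated squaring. Binary(3) = 11. Walk through the bits of the exponent 3 left-to-right: at each bit after the leading one, square the running value, then multiply by 25 if the bit is 1 (always reducing mod 37):
  bit 1 = 1 (leading): start with 25.
  bit 2 = 1: square 25^2 = 625 ≡ 33; bit is 1, so multiply 33·25 = 825 ≡ 11 (mod 37).
Final value: 25^3 ≡ 11 (mod 37).

Final answer: 11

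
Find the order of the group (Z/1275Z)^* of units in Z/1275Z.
|(Z/1275Z)^*| = 640

(Z/1275Z)^* consists of the classes a with gcd(a, 1275) = 1, so its order is φ(1275). φ is multiplicative, with φ(p^e) = p^e − p^(e−1). Factorise 1275 = 3 · 5^2 · 17. Then
  φ(1275) = (3 − 1) · (5^2 − 5^1) · (17 − 1) = 2 · 20 · 16 = 640.
Thus |(Z/1275Z)^*| = 640.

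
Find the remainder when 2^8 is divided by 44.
36

Use repeated squaring. Binary(8) = 1000. Walk through the bits of the exponent 8 left-to-right: at each bit after the leading one, square the running value, then multiply by 2 if the bit is 1 (always reducing mod 44):
  bit 1 = 1 (leading): start with 2.
  bit 2 = 0: square 2^2 = 4 (mod 44).
  bit 3 = 0: square 4^2 = 16 (mod 44).
  bit 4 = 0: square 16^2 = 256 ≡ 36 (mod 44).
Final value: 2^8 ≡ 36 (mod 44).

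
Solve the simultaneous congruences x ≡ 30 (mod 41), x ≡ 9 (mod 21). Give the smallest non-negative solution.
x ≡ 30 (mod 861); the representative in [0, 861) is 30

The moduli 41, 21 are pairwise coprime, so by the CRT there is a unique solution mod 41·21 = 861.
Solve by successive substitution. Start with x ≡ 30 (mod 41).
  Combine with x ≡ 9 (mod 21): write x = 30 + 41·t and require 30 + 41·t ≡ 9 (mod 21), i.e. 41·t ≡ 9 − 30 ≡ 0 (mod 21). Since 41^(−1) ≡ 20 (mod 21) (41 ≡ 20 (mod 21)), t ≡ 20·0 ≡ 0 (mod 21). So x ≡ 30 + 41·0 = 30 (mod 861).
Unique solution in [0, 861): x = 30.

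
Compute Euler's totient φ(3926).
φ is multiplicative, with φ(p^e) = p^e − p^(e−1). Factorise 3926 = 2 · 13 · 151. Then
  φ(3926) = (2 − 1) · (13 − 1) · (151 − 1) = 1 · 12 · 150 = 1800.

Final answer: φ(3926) = 1800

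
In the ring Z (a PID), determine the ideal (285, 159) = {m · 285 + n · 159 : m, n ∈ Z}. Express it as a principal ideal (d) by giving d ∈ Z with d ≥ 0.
(285, 159) = (3); d = 3

In the PID Z, (a, b) is generated by gcd(a, b). Compute gcd(285, 159) with the extended Euclidean algorithm, tracking rows (r, s, t) with s·285 + t·159 = r:
  row A: (285, 1, 0)   [1·285 + 0·159 = 285]
  row B: (159, 0, 1)   [0·285 + 1·159 = 159]
  285 = 1·159 + 126   → row C = row A − 1·row B = (126, 1, −1)   [check: 1·285 − 1·159 = 126]
  159 = 1·126 + 33   → row D = row B − 1·row C = (33, −1, 2)   [check: −1·285 + 2·159 = 33]
  126 = 3·33 + 27   → row E = row C − 3·row D = (27, 4, −7)   [check: 4·285 − 7·159 = 27]
  33 = 1·27 + 6   → row F = row D − 1·row E = (6, −5, 9)   [check: −5·285 + 9·159 = 6]
  27 = 4·6 + 3   → row G = row E − 4·row F = (3, 24, −43)   [check: 24·285 − 43·159 = 3]
  6 = 2·3 + 0   → remainder 0, stop. gcd = 3 (last nonzero row G).
So gcd(285, 159) = 3, with Bézout identity 24·285 − 43·159 = 3. Containment (⊇): the Bézout identity exhibits 3 as an element of (285, 159), giving (3) ⊆ (285, 159). Containment (⊆): since 3 | 285 and 3 | 159 (285 = 3·95, 159 = 3·53), every Z-linear combination of 285 and 159 is divisible by 3, so (285, 159) ⊆ (3). Therefore (285, 159) = (3), d = 3.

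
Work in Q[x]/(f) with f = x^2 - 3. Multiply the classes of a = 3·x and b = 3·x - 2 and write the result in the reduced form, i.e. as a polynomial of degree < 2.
First multiply in Q[x] without reducing: a · b = 9·x^2 - 6·x. Now divide by f(x) = x^2 - 3, eliminating the leading term at each step:
  leading term 9·x^2: subtract (9)·f(x) = 9·x^2 - 27, leaving 27 - 6·x
The degree is now < 2, so this is the remainder. Hence a · b ≡ 27 - 6·x in Q[x]/(f).

Final answer: a · b ≡ 27 - 6·x (mod f(x))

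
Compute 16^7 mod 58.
Use repeated squaring. Binary(7) = 111. Walk through the bits of the exponent 7 left-to-right: at each bit after the leading one, square the running value, then multiply by 16 if the bit is 1 (always reducing mod 58):
  bit 1 = 1 (leading): start with 16.
  bit 2 = 1: square 16^2 = 256 ≡ 24; bit is 1, so multiply 24·16 = 384 ≡ 36 (mod 58).
  bit 3 = 1: square 36^2 = 1296 ≡ 20; bit is 1, so multiply 20·16 = 320 ≡ 30 (mod 58).
Final value: 16^7 ≡ 30 (mod 58).

Final answer: 30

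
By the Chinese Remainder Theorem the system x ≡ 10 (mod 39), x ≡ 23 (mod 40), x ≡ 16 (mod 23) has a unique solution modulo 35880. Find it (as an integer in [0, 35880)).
The moduli 39, 40, 23 are pairwise coprime, so by the CRT there is a unique solution mod 39·40·23 = 35880.
Solve by successive substitution. Start with x ≡ 10 (mod 39).
  Combine with x ≡ 23 (mod 40): write x = 10 + 39·t and require 10 + 39·t ≡ 23 (mod 40), i.e. 39·t ≡ 23 − 10 ≡ 13 (mod 40). Since 39^(−1) ≡ 39 (mod 40), t ≡ 39·13 ≡ 27 (mod 40). So x ≡ 10 + 39·27 = 1063 (mod 1560).
  Combine with x ≡ 16 (mod 23): write x = 1063 + 1560·t and require 1063 + 1560·t ≡ 16 (mod 23), i.e. 1560·t ≡ 16 − 1063 ≡ 11 (mod 23). Since 1560^(−1) ≡ 17 (mod 23) (1560 ≡ 19 (mod 23)), t ≡ 17·11 ≡ 3 (mod 23). So x ≡ 1063 + 1560·3 = 5743 (mod 35880).
Unique solution in [0, 35880): x = 5743.

Final answer: x ≡ 5743 (mod 35880); the representative in [0, 35880) is 5743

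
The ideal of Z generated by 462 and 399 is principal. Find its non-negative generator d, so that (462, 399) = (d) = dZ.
In the PID Z, (a, b) is generated by gcd(a, b). Compute gcd(462, 399) with the extended Euclidean algorithm, tracking rows (r, s, t) with s·462 + t·399 = r:
  row A: (462, 1, 0)   [1·462 + 0·399 = 462]
  row B: (399, 0, 1)   [0·462 + 1·399 = 399]
  462 = 1·399 + 63   → row C = row A − 1·row B = (63, 1, −1)   [check: 1·462 − 1·399 = 63]
  399 = 6·63 + 21   → row D = row B − 6·row C = (21, −6, 7)   [check: −6·462 + 7·399 = 21]
  63 = 3·21 + 0   → remainder 0, stop. gcd = 21 (last nonzero row D).
So gcd(462, 399) = 21, with Bézout identity −6·462 + 7·399 = 21. Containment (⊇): the Bézout identity exhibits 21 as an element of (462, 399), giving (21) ⊆ (462, 399). Containment (⊆): since 21 | 462 and 21 | 399 (462 = 21·22, 399 = 21·19), every Z-linear combination of 462 and 399 is divisible by 21, so (462, 399) ⊆ (21). Therefore (462, 399) = (21), d = 21.

Final answer: (462, 399) = (21); d = 21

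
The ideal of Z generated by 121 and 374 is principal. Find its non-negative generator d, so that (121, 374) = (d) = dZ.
In the PID Z, (a, b) is generated by gcd(a, b). Compute gcd(374, 121) with the extended Euclidean algorithm, tracking rows (r, s, t) with s·374 + t·121 = r:
  row A: (374, 1, 0)   [1·374 + 0·121 = 374]
  row B: (121, 0, 1)   [0·374 + 1·121 = 121]
  374 = 3·121 + 11   → row C = row A − 3·row B = (11, 1, −3)   [check: 1·374 − 3·121 = 11]
  121 = 11·11 + 0   → remainder 0, stop. gcd = 11 (last nonzero row C).
So gcd(121, 374) = 11, with Bézout identity 1·374 − 3·121 = 11. Containment (⊇): the Bézout identity exhibits 11 as an element of (121, 374), giving (11) ⊆ (121, 374). Containment (⊆): since 11 | 121 and 11 | 374 (121 = 11·11, 374 = 11·34), every Z-linear combination of 121 and 374 is divisible by 11, so (121, 374) ⊆ (11). Therefore (121, 374) = (11), d = 11.

Final answer: (121, 374) = (11); d = 11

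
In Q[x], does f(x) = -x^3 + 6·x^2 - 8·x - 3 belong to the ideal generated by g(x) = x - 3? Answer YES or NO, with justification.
In Q[x] the ideal (g) consists of all multiples of g, so f ∈ (g) iff g | f, i.e. iff the remainder of f on division by g is 0. Divide f by g (g is monic, so eliminate the leading term of the running remainder at each step):
  leading term -x^3: subtract (-x^2)·g(x) = -x^3 + 3·x^2, leaving 3·x^2 - 8·x - 3
  leading term 3·x^2: subtract (3·x)·g(x) = 3·x^2 - 9·x, leaving x - 3
  leading term x: subtract (1)·g(x) = x - 3, leaving 0
The remainder is 0, so f(x) = g(x) · h(x) with h(x) = -x^2 + 3·x + 1. Hence g | f, i.e. f ∈ (g).

Final answer: YES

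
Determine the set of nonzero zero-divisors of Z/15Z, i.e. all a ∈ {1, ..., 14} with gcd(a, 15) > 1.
nonzero zero-divisors of Z/15Z = {3, 5, 6, 9, 10, 12}

An element a ∈ Z/15Z (with a ≠ 0) is a zero-divisor iff gcd(a, 15) > 1 (because a is a unit precisely when gcd(a, n) = 1, and in Z/nZ every nonzero, non-unit element is a zero-divisor). Scan a = 1, ..., 14 and keep those with gcd(a, 15) > 1:
  gcd(3, 15) = 3, gcd(5, 15) = 5, gcd(6, 15) = 3, gcd(9, 15) = 3, gcd(10, 15) = 5, gcd(12, 15) = 3.
All other a ∈ {1, ..., 14} have gcd(a, 15) = 1 and are units. So the nonzero zero-divisors are exactly the 6 values of a appearing in this scan.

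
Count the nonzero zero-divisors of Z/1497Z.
Z/1497Z has 500 nonzero zero-divisors

In Z/1497Z each nonzero element is either a unit (gcd with 1497 is 1) or a zero-divisor (gcd > 1). The number of units is φ(1497): factorise 1497 = 3 · 499, so φ(1497) = (3 − 1) · (499 − 1) = 2 · 498 = 996. The nonzero elements number 1497 − 1 = 1496. Hence the nonzero zero-divisors number 1496 − 996 = 500.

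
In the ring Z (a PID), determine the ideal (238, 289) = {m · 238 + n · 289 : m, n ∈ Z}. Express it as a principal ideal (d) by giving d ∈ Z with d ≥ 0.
(238, 289) = (17); d = 17

In the PID Z, (a, b) is generated by gcd(a, b). Compute gcd(289, 238) with the extended Euclidean algorithm, tracking rows (r, s, t) with s·289 + t·238 = r:
  row A: (289, 1, 0)   [1·289 + 0·238 = 289]
  row B: (238, 0, 1)   [0·289 + 1·238 = 238]
  289 = 1·238 + 51   → row C = row A − 1·row B = (51, 1, −1)   [check: 1·289 − 1·238 = 51]
  238 = 4·51 + 34   → row D = row B − 4·row C = (34, −4, 5)   [check: −4·289 + 5·238 = 34]
  51 = 1·34 + 17   → row E = row C − 1·row D = (17, 5, −6)   [check: 5·289 − 6·238 = 17]
  34 = 2·17 + 0   → remainder 0, stop. gcd = 17 (last nonzero row E).
So gcd(238, 289) = 17, with Bézout identity 5·289 − 6·238 = 17. Containment (⊇): the Bézout identity exhibits 17 as an element of (238, 289), giving (17) ⊆ (238, 289). Containment (⊆): since 17 | 238 and 17 | 289 (238 = 17·14, 289 = 17·17), every Z-linear combination of 238 and 289 is divisible by 17, so (238, 289) ⊆ (17). Therefore (238, 289) = (17), d = 17.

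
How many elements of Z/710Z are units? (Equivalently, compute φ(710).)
Z/710Z has φ(710) = 280 units

An element a ∈ Z/710Z is a unit iff gcd(a, 710) = 1, so the number of units is φ(710). φ is multiplicative, with φ(p^e) = p^e − p^(e−1). Factorise 710 = 2 · 5 · 71. Then
  φ(710) = (2 − 1) · (5 − 1) · (71 − 1) = 1 · 4 · 70 = 280.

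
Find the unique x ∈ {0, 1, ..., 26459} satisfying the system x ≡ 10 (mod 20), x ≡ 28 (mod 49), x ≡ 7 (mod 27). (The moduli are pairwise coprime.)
x ≡ 12670 (mod 26460); the representative in [0, 26460) is 12670

The moduli 20, 49, 27 are pairwise coprime, so by the CRT there is a unique solution mod 20·49·27 = 26460.
Solve by successive substitution. Start with x ≡ 10 (mod 20).
  Combine with x ≡ 28 (mod 49): write x = 10 + 20·t and require 10 + 20·t ≡ 28 (mod 49), i.e. 20·t ≡ 28 − 10 ≡ 18 (mod 49). Since 20^(−1) ≡ 27 (mod 49), t ≡ 27·18 ≡ 45 (mod 49). So x ≡ 10 + 20·45 = 910 (mod 980).
  Combine with x ≡ 7 (mod 27): write x = 910 + 980·t and require 910 + 980·t ≡ 7 (mod 27), i.e. 980·t ≡ 7 − 910 ≡ 15 (mod 27). Since 980^(−1) ≡ 17 (mod 27) (980 ≡ 8 (mod 27)), t ≡ 17·15 ≡ 12 (mod 27). So x ≡ 910 + 980·12 = 12670 (mod 26460).
Unique solution in [0, 26460): x = 12670.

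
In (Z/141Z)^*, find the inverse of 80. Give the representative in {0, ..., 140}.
80^(−1) ≡ 104 (mod 141)

Apply the extended Euclidean algorithm to (141, 80), tracking rows (r, s, t) with s·141 + t·80 = r. Each division r_prev = q·r_cur + r_new produces the new row as (previous row) − q·(current row):
  row A: (141, 1, 0)   [1·141 + 0·80 = 141]
  row B: (80, 0, 1)   [0·141 + 1·80 = 80]
  141 = 1·80 + 61   → row C = row A − 1·row B = (61, 1, −1)   [check: 1·141 − 1·80 = 61]
  80 = 1·61 + 19   → row D = row B − 1·row C = (19, −1, 2)   [check: −1·141 + 2·80 = 19]
  61 = 3·19 + 4   → row E = row C − 3·row D = (4, 4, −7)   [check: 4·141 − 7·80 = 4]
  19 = 4·4 + 3   → row F = row D − 4·row E = (3, −17, 30)   [check: −17·141 + 30·80 = 3]
  4 = 1·3 + 1   → row G = row E − 1·row F = (1, 21, −37)   [check: 21·141 − 37·80 = 1]
  3 = 3·1 + 0   → remainder 0, stop. gcd = 1 (last nonzero row G).
The gcd is 1, so 80 is invertible mod 141. The last nonzero row gives 21·141 − 37·80 = 1, so t = −37. So 80^(−1) ≡ −37 ≡ 104 (mod 141). Verify: 80 · 104 = 8320 ≡ 1 (mod 141). ✓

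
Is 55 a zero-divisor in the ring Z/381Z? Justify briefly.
gcd(55, 381) = 1, so 55 is a unit in Z/381Z (it has a multiplicative inverse). A unit cannot be a zero-divisor: if 55·b ≡ 0 then multiplying both sides by 55^(−1) gives b ≡ 0. So 55 is not a zero-divisor.

Final answer: NO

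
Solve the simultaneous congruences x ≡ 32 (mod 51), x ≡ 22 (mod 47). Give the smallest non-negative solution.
x ≡ 1103 (mod 2397); the representative in [0, 2397) is 1103

The moduli 51, 47 are pairwise coprime, so by the CRT there is a unique solution mod 51·47 = 2397.
Solve by successive substitution. Start with x ≡ 32 (mod 51).
  Combine with x ≡ 22 (mod 47): write x = 32 + 51·t and require 32 + 51·t ≡ 22 (mod 47), i.e. 51·t ≡ 22 − 32 ≡ 37 (mod 47). Since 51^(−1) ≡ 12 (mod 47) (51 ≡ 4 (mod 47)), t ≡ 12·37 ≡ 21 (mod 47). So x ≡ 32 + 51·21 = 1103 (mod 2397).
Unique solution in [0, 2397): x = 1103.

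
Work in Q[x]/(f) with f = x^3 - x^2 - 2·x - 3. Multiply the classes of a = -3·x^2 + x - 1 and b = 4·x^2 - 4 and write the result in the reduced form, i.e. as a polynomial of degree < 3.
a · b ≡ -24·x^2 - 56·x - 20 (mod f(x))

First multiply in Q[x] without reducing: a · b = -12·x^4 + 4·x^3 + 8·x^2 - 4·x + 4. Now divide by f(x) = x^3 - x^2 - 2·x - 3, eliminating the leading term at each step:
  leading term -12·x^4: subtract (-12·x)·f(x) = -12·x^4 + 12·x^3 + 24·x^2 + 36·x, leaving -8·x^3 - 16·x^2 - 40·x + 4
  leading term -8·x^3: subtract (-8)·f(x) = -8·x^3 + 8·x^2 + 16·x + 24, leaving -24·x^2 - 56·x - 20
The degree is now < 3, so this is the remainder. Hence a · b ≡ -24·x^2 - 56·x - 20 in Q[x]/(f).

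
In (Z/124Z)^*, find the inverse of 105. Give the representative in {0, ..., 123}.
Apply the extended Euclidean algorithm to (124, 105), tracking rows (r, s, t) with s·124 + t·105 = r. Each division r_prev = q·r_cur + r_new produces the new row as (previous row) − q·(current row):
  row A: (124, 1, 0)   [1·124 + 0·105 = 124]
  row B: (105, 0, 1)   [0·124 + 1·105 = 105]
  124 = 1·105 + 19   → row C = row A − 1·row B = (19, 1, −1)   [check: 1·124 − 1·105 = 19]
  105 = 5·19 + 10   → row D = row B − 5·row C = (10, −5, 6)   [check: −5·124 + 6·105 = 10]
  19 = 1·10 + 9   → row E = row C − 1·row D = (9, 6, −7)   [check: 6·124 − 7·105 = 9]
  10 = 1·9 + 1   → row F = row D − 1·row E = (1, −11, 13)   [check: −11·124 + 13·105 = 1]
  9 = 9·1 + 0   → remainder 0, stop. gcd = 1 (last nonzero row F).
The gcd is 1, so 105 is invertible mod 124. The last nonzero row gives −11·124 + 13·105 = 1, so t = 13. So 105^(−1) ≡ 13 (mod 124). Verify: 105 · 13 = 1365 ≡ 1 (mod 124). ✓

Final answer: 105^(−1) ≡ 13 (mod 124)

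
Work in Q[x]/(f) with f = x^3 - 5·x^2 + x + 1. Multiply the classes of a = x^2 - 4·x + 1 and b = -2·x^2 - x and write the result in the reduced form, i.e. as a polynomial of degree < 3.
First multiply in Q[x] without reducing: a · b = -2·x^4 + 7·x^3 + 2·x^2 - x. Now divide by f(x) = x^3 - 5·x^2 + x + 1, eliminating the leading term at each step:
  leading term -2·x^4: subtract (-2·x)·f(x) = -2·x^4 + 10·x^3 - 2·x^2 - 2·x, leaving -3·x^3 + 4·x^2 + x
  leading term -3·x^3: subtract (-3)·f(x) = -3·x^3 + 15·x^2 - 3·x - 3, leaving -11·x^2 + 4·x + 3
The degree is now < 3, so this is the remainder. Hence a · b ≡ -11·x^2 + 4·x + 3 in Q[x]/(f).

Final answer: a · b ≡ -11·x^2 + 4·x + 3 (mod f(x))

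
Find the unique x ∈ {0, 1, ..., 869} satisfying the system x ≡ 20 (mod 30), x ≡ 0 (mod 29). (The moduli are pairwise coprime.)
The moduli 30, 29 are pairwise coprime, so by the CRT there is a unique solution mod 30·29 = 870.
Solve by successive substitution. Start with x ≡ 20 (mod 30).
  Combine with x ≡ 0 (mod 29): write x = 20 + 30·t and require 20 + 30·t ≡ 0 (mod 29), i.e. 30·t ≡ 0 − 20 ≡ 9 (mod 29). Since 30^(−1) ≡ 1 (mod 29) (30 ≡ 1 (mod 29)), t ≡ 1·9 ≡ 9 (mod 29). So x ≡ 20 + 30·9 = 290 (mod 870).
Unique solution in [0, 870): x = 290.

Final answer: x ≡ 290 (mod 870); the representative in [0, 870) is 290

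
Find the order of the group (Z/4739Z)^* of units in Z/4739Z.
(Z/4739Z)^* consists of the classes a with gcd(a, 4739) = 1, so its order is φ(4739). φ is multiplicative, with φ(p^e) = p^e − p^(e−1). Factorise 4739 = 7 · 677. Then
  φ(4739) = (7 − 1) · (677 − 1) = 6 · 676 = 4056.
Thus |(Z/4739Z)^*| = 4056.

Final answer: |(Z/4739Z)^*| = 4056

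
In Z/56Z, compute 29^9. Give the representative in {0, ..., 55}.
29

Use repeated squaring. Binary(9) = 1001. Walk through the bits of the exponent 9 left-to-right: at each bit after the leading one, square the running value, then multiply by 29 if the bit is 1 (always reducing mod 56):
  bit 1 = 1 (leading): start with 29.
  bit 2 = 0: square 29^2 = 841 ≡ 1 (mod 56).
  bit 3 = 0: square 1^2 = 1 (mod 56).
  bit 4 = 1: square 1^2 = 1; bit is 1, so multiply 1·29 = 29 (mod 56).
Final value: 29^9 ≡ 29 (mod 56).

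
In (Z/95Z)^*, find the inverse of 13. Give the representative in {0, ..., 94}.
Apply the extended Euclidean algorithm to (95, 13), tracking rows (r, s, t) with s·95 + t·13 = r. Each division r_prev = q·r_cur + r_new produces the new row as (previous row) − q·(current row):
  row A: (95, 1, 0)   [1·95 + 0·13 = 95]
  row B: (13, 0, 1)   [0·95 + 1·13 = 13]
  95 = 7·13 + 4   → row C = row A − 7·row B = (4, 1, −7)   [check: 1·95 − 7·13 = 4]
  13 = 3·4 + 1   → row D = row B − 3·row C = (1, −3, 22)   [check: −3·95 + 22·13 = 1]
  4 = 4·1 + 0   → remainder 0, stop. gcd = 1 (last nonzero row D).
The gcd is 1, so 13 is invertible mod 95. The last nonzero row gives −3·95 + 22·13 = 1, so t = 22. So 13^(−1) ≡ 22 (mod 95). Verify: 13 · 22 = 286 ≡ 1 (mod 95). ✓

Final answer: 13^(−1) ≡ 22 (mod 95)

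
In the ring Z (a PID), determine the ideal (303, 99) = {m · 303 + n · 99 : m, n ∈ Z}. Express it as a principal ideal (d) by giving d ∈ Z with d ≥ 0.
In the PID Z, (a, b) is generated by gcd(a, b). Compute gcd(303, 99) with the extended Euclidean algorithm, tracking rows (r, s, t) with s·303 + t·99 = r:
  row A: (303, 1, 0)   [1·303 + 0·99 = 303]
  row B: (99, 0, 1)   [0·303 + 1·99 = 99]
  303 = 3·99 + 6   → row C = row A − 3·row B = (6, 1, −3)   [check: 1·303 − 3·99 = 6]
  99 = 16·6 + 3   → row D = row B − 16·row C = (3, −16, 49)   [check: −16·303 + 49·99 = 3]
  6 = 2·3 + 0   → remainder 0, stop. gcd = 3 (last nonzero row D).
So gcd(303, 99) = 3, with Bézout identity −16·303 + 49·99 = 3. Containment (⊇): the Bézout identity exhibits 3 as an element of (303, 99), giving (3) ⊆ (303, 99). Containment (⊆): since 3 | 303 and 3 | 99 (303 = 3·101, 99 = 3·33), every Z-linear combination of 303 and 99 is divisible by 3, so (303, 99) ⊆ (3). Therefore (303, 99) = (3), d = 3.

Final answer: (303, 99) = (3); d = 3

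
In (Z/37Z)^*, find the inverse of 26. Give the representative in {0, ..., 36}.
26^(−1) ≡ 10 (mod 37)

Apply the extended Euclidean algorithm to (37, 26), tracking rows (r, s, t) with s·37 + t·26 = r. Each division r_prev = q·r_cur + r_new produces the new row as (previous row) − q·(current row):
  row A: (37, 1, 0)   [1·37 + 0·26 = 37]
  row B: (26, 0, 1)   [0·37 + 1·26 = 26]
  37 = 1·26 + 11   → row C = row A − 1·row B = (11, 1, −1)   [check: 1·37 − 1·26 = 11]
  26 = 2·11 + 4   → row D = row B − 2·row C = (4, −2, 3)   [check: −2·37 + 3·26 = 4]
  11 = 2·4 + 3   → row E = row C − 2·row D = (3, 5, −7)   [check: 5·37 − 7·26 = 3]
  4 = 1·3 + 1   → row F = row D − 1·row E = (1, −7, 10)   [check: −7·37 + 10·26 = 1]
  3 = 3·1 + 0   → remainder 0, stop. gcd = 1 (last nonzero row F).
The gcd is 1, so 26 is invertible mod 37. The last nonzero row gives −7·37 + 10·26 = 1, so t = 10. So 26^(−1) ≡ 10 (mod 37). Verify: 26 · 10 = 260 ≡ 1 (mod 37). ✓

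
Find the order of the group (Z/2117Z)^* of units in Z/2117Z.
(Z/2117Z)^* consists of the classes a with gcd(a, 2117) = 1, so its order is φ(2117). φ is multiplicative, with φ(p^e) = p^e − p^(e−1). Factorise 2117 = 29 · 73. Then
  φ(2117) = (29 − 1) · (73 − 1) = 28 · 72 = 2016.
Thus |(Z/2117Z)^*| = 2016.

Final answer: |(Z/2117Z)^*| = 2016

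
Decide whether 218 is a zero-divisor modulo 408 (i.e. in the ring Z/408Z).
YES

gcd(218, 408) = 2 > 1, so 218 is not a unit in Z/408Z. In Z/nZ every nonzero non-unit is a zero-divisor: explicitly, take b = 408/gcd = 204 ≠ 0 (mod 408); then 218·204 = 44472 = 109·408, i.e. 218·204 ≡ 0 (mod 408). So 218 is a zero-divisor.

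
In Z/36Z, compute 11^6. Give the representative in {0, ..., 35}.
Use repeated squaring. Binary(6) = 110. Walk through the bits of the exponent 6 left-to-right: at each bit after the leading one, square the running value, then multiply by 11 if the bit is 1 (always reducing mod 36):
  bit 1 = 1 (leading): start with 11.
  bit 2 = 1: square 11^2 = 121 ≡ 13; bit is 1, so multiply 13·11 = 143 ≡ 35 (mod 36).
  bit 3 = 0: square 35^2 = 1225 ≡ 1 (mod 36).
Final value: 11^6 ≡ 1 (mod 36).

Final answer: 1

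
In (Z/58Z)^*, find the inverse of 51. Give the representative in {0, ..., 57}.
Apply the extended Euclidean algorithm to (58, 51), tracking rows (r, s, t) with s·58 + t·51 = r. Each division r_prev = q·r_cur + r_new produces the new row as (previous row) − q·(current row):
  row A: (58, 1, 0)   [1·58 + 0·51 = 58]
  row B: (51, 0, 1)   [0·58 + 1·51 = 51]
  58 = 1·51 + 7   → row C = row A − 1·row B = (7, 1, −1)   [check: 1·58 − 1·51 = 7]
  51 = 7·7 + 2   → row D = row B − 7·row C = (2, −7, 8)   [check: −7·58 + 8·51 = 2]
  7 = 3·2 + 1   → row E = row C − 3·row D = (1, 22, −25)   [check: 22·58 − 25·51 = 1]
  2 = 2·1 + 0   → remainder 0, stop. gcd = 1 (last nonzero row E).
The gcd is 1, so 51 is invertible mod 58. The last nonzero row gives 22·58 − 25·51 = 1, so t = −25. So 51^(−1) ≡ −25 ≡ 33 (mod 58). Verify: 51 · 33 = 1683 ≡ 1 (mod 58). ✓

Final answer: 51^(−1) ≡ 33 (mod 58)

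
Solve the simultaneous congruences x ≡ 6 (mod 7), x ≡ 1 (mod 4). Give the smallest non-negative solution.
The moduli 7, 4 are pairwise coprime, so by the CRT there is a unique solution mod 7·4 = 28.
Solve by successive substitution. Start with x ≡ 6 (mod 7).
  Combine with x ≡ 1 (mod 4): write x = 6 + 7·t and require 6 + 7·t ≡ 1 (mod 4), i.e. 7·t ≡ 1 − 6 ≡ 3 (mod 4). Since 7^(−1) ≡ 3 (mod 4) (7 ≡ 3 (mod 4)), t ≡ 3·3 ≡ 1 (mod 4). So x ≡ 6 + 7·1 = 13 (mod 28).
Unique solution in [0, 28): x = 13.

Final answer: x ≡ 13 (mod 28); the representative in [0, 28) is 13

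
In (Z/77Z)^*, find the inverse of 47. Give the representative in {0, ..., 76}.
47^(−1) ≡ 59 (mod 77)

Apply the extended Euclidean algorithm to (77, 47), tracking rows (r, s, t) with s·77 + t·47 = r. Each division r_prev = q·r_cur + r_new produces the new row as (previous row) − q·(current row):
  row A: (77, 1, 0)   [1·77 + 0·47 = 77]
  row B: (47, 0, 1)   [0·77 + 1·47 = 47]
  77 = 1·47 + 30   → row C = row A − 1·row B = (30, 1, −1)   [check: 1·77 − 1·47 = 30]
  47 = 1·30 + 17   → row D = row B − 1·row C = (17, −1, 2)   [check: −1·77 + 2·47 = 17]
  30 = 1·17 + 13   → row E = row C − 1·row D = (13, 2, −3)   [check: 2·77 − 3·47 = 13]
  17 = 1·13 + 4   → row F = row D − 1·row E = (4, −3, 5)   [check: −3·77 + 5·47 = 4]
  13 = 3·4 + 1   → row G = row E − 3·row F = (1, 11, −18)   [check: 11·77 − 18·47 = 1]
  4 = 4·1 + 0   → remainder 0, stop. gcd = 1 (last nonzero row G).
The gcd is 1, so 47 is invertible mod 77. The last nonzero row gives 11·77 − 18·47 = 1, so t = −18. So 47^(−1) ≡ −18 ≡ 59 (mod 77). Verify: 47 · 59 = 2773 ≡ 1 (mod 77). ✓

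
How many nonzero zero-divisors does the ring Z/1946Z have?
Z/1946Z has 1117 nonzero zero-divisors

In Z/1946Z each nonzero element is either a unit (gcd with 1946 is 1) or a zero-divisor (gcd > 1). The number of units is φ(1946): factorise 1946 = 2 · 7 · 139, so φ(1946) = (2 − 1) · (7 − 1) · (139 − 1) = 1 · 6 · 138 = 828. The nonzero elements number 1946 − 1 = 1945. Hence the nonzero zero-divisors number 1945 − 828 = 1117.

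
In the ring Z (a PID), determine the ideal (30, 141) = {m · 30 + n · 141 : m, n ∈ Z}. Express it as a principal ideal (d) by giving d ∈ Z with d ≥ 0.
In the PID Z, (a, b) is generated by gcd(a, b). Compute gcd(141, 30) with the extended Euclidean algorithm, tracking rows (r, s, t) with s·141 + t·30 = r:
  row A: (141, 1, 0)   [1·141 + 0·30 = 141]
  row B: (30, 0, 1)   [0·141 + 1·30 = 30]
  141 = 4·30 + 21   → row C = row A − 4·row B = (21, 1, −4)   [check: 1·141 − 4·30 = 21]
  30 = 1·21 + 9   → row D = row B − 1·row C = (9, −1, 5)   [check: −1·141 + 5·30 = 9]
  21 = 2·9 + 3   → row E = row C − 2·row D = (3, 3, −14)   [check: 3·141 − 14·30 = 3]
  9 = 3·3 + 0   → remainder 0, stop. gcd = 3 (last nonzero row E).
So gcd(30, 141) = 3, with Bézout identity 3·141 − 14·30 = 3. Containment (⊇): the Bézout identity exhibits 3 as an element of (30, 141), giving (3) ⊆ (30, 141). Containment (⊆): since 3 | 30 and 3 | 141 (30 = 3·10, 141 = 3·47), every Z-linear combination of 30 and 141 is divisible by 3, so (30, 141) ⊆ (3). Therefore (30, 141) = (3), d = 3.

Final answer: (30, 141) = (3); d = 3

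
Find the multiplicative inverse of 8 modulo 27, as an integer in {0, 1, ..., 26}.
Apply the extended Euclidean algorithm to (27, 8), tracking rows (r, s, t) with s·27 + t·8 = r. Each division r_prev = q·r_cur + r_new produces the new row as (previous row) − q·(current row):
  row A: (27, 1, 0)   [1·27 + 0·8 = 27]
  row B: (8, 0, 1)   [0·27 + 1·8 = 8]
  27 = 3·8 + 3   → row C = row A − 3·row B = (3, 1, −3)   [check: 1·27 − 3·8 = 3]
  8 = 2·3 + 2   → row D = row B − 2·row C = (2, −2, 7)   [check: −2·27 + 7·8 = 2]
  3 = 1·2 + 1   → row E = row C − 1·row D = (1, 3, −10)   [check: 3·27 − 10·8 = 1]
  2 = 2·1 + 0   → remainder 0, stop. gcd = 1 (last nonzero row E).
The gcd is 1, so 8 is invertible mod 27. The last nonzero row gives 3·27 − 10·8 = 1, so t = −10. So 8^(−1) ≡ −10 ≡ 17 (mod 27). Verify: 8 · 17 = 136 ≡ 1 (mod 27). ✓

Final answer: 8^(−1) ≡ 17 (mod 27)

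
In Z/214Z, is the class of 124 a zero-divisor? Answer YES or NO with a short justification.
gcd(124, 214) = 2 > 1, so 124 is not a unit in Z/214Z. In Z/nZ every nonzero non-unit is a zero-divisor: explicitly, take b = 214/gcd = 107 ≠ 0 (mod 214); then 124·107 = 13268 = 62·214, i.e. 124·107 ≡ 0 (mod 214). So 124 is a zero-divisor.

Final answer: YES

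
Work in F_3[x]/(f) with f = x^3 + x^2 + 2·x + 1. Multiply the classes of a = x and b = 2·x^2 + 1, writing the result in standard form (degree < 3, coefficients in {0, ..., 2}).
a · b ≡ x^2 + 1 (mod f(x))

Multiply as integer polynomials: a · b = 2·x^3 + x. Reducing coefficients mod 3: a · b ≡ 2·x^3 + x. Now divide by f(x) = x^3 + x^2 + 2·x + 1 in F_3[x], eliminating the leading term at each step:
  leading term 2·x^3: subtract (2)·f(x) = 2·x^3 + 2·x^2 + x + 2, leaving x^2 + 1 (coefficients mod 3)
The degree is now < 3, so this is the remainder. Hence a · b ≡ x^2 + 1 in F_3[x]/(f).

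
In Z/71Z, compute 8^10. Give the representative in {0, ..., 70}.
20

Use repeated squaring. Binary(10) = 1010. Walk through the bits of the exponent 10 left-to-right: at each bit after the leading one, square the running value, then multiply by 8 if the bit is 1 (always reducing mod 71):
  bit 1 = 1 (leading): start with 8.
  bit 2 = 0: square 8^2 = 64 (mod 71).
  bit 3 = 1: square 64^2 = 4096 ≡ 49; bit is 1, so multiply 49·8 = 392 ≡ 37 (mod 71).
  bit 4 = 0: square 37^2 = 1369 ≡ 20 (mod 71).
Final value: 8^10 ≡ 20 (mod 71).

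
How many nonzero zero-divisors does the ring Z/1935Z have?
In Z/1935Z each nonzero element is either a unit (gcd with 1935 is 1) or a zero-divisor (gcd > 1). The number of units is φ(1935): factorise 1935 = 3^2 · 5 · 43, so φ(1935) = (3^2 − 3^1) · (5 − 1) · (43 − 1) = 6 · 4 · 42 = 1008. The nonzero elements number 1935 − 1 = 1934. Hence the nonzero zero-divisors number 1934 − 1008 = 926.

Final answer: Z/1935Z has 926 nonzero zero-divisors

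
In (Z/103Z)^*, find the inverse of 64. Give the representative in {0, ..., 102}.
64^(−1) ≡ 66 (mod 103)

Apply the extended Euclidean algorithm to (103, 64), tracking rows (r, s, t) with s·103 + t·64 = r. Each division r_prev = q·r_cur + r_new produces the new row as (previous row) − q·(current row):
  row A: (103, 1, 0)   [1·103 + 0·64 = 103]
  row B: (64, 0, 1)   [0·103 + 1·64 = 64]
  103 = 1·64 + 39   → row C = row A − 1·row B = (39, 1, −1)   [check: 1·103 − 1·64 = 39]
  64 = 1·39 + 25   → row D = row B − 1·row C = (25, −1, 2)   [check: −1·103 + 2·64 = 25]
  39 = 1·25 + 14   → row E = row C − 1·row D = (14, 2, −3)   [check: 2·103 − 3·64 = 14]
  25 = 1·14 + 11   → row F = row D − 1·row E = (11, −3, 5)   [check: −3·103 + 5·64 = 11]
  14 = 1·11 + 3   → row G = row E − 1·row F = (3, 5, −8)   [check: 5·103 − 8·64 = 3]
  11 = 3·3 + 2   → row H = row F − 3·row G = (2, −18, 29)   [check: −18·103 + 29·64 = 2]
  3 = 1·2 + 1   → row I = row G − 1·row H = (1, 23, −37)   [check: 23·103 − 37·64 = 1]
  2 = 2·1 + 0   → remainder 0, stop. gcd = 1 (last nonzero row I).
The gcd is 1, so 64 is invertible mod 103. The last nonzero row gives 23·103 − 37·64 = 1, so t = −37. So 64^(−1) ≡ −37 ≡ 66 (mod 103). Verify: 64 · 66 = 4224 ≡ 1 (mod 103). ✓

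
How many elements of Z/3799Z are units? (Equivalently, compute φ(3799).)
An element a ∈ Z/3799Z is a unit iff gcd(a, 3799) = 1, so the number of units is φ(3799). φ is multiplicative, with φ(p^e) = p^e − p^(e−1). Factorise 3799 = 29 · 131. Then
  φ(3799) = (29 − 1) · (131 − 1) = 28 · 130 = 3640.

Final answer: Z/3799Z has φ(3799) = 3640 units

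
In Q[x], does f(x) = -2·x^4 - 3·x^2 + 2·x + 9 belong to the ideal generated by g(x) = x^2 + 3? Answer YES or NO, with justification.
NO

In Q[x] the ideal (g) consists of all multiples of g, so f ∈ (g) iff g | f, i.e. iff the remainder of f on division by g is 0. Divide f by g (g is monic, so eliminate the leading term of the running remainder at each step):
  leading term -2·x^4: subtract (-2·x^2)·g(x) = -2·x^4 - 6·x^2, leaving 3·x^2 + 2·x + 9
  leading term 3·x^2: subtract (3)·g(x) = 3·x^2 + 9, leaving 2·x
The remainder r(x) = 2·x ≠ 0 (and deg r < deg g), so g ∤ f, i.e. f ∉ (g).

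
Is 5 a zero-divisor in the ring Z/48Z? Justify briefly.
gcd(5, 48) = 1, so 5 is a unit in Z/48Z (it has a multiplicative inverse). A unit cannot be a zero-divisor: if 5·b ≡ 0 then multiplying both sides by 5^(−1) gives b ≡ 0. So 5 is not a zero-divisor.

Final answer: NO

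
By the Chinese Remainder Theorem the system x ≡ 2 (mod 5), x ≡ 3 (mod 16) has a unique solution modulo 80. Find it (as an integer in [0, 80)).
The moduli 5, 16 are pairwise coprime, so by the CRT there is a unique solution mod 5·16 = 80.
Solve by successive substitution. Start with x ≡ 2 (mod 5).
  Combine with x ≡ 3 (mod 16): write x = 2 + 5·t and require 2 + 5·t ≡ 3 (mod 16), i.e. 5·t ≡ 3 − 2 ≡ 1 (mod 16). Since 5^(−1) ≡ 13 (mod 16), t ≡ 13·1 ≡ 13 (mod 16). So x ≡ 2 + 5·13 = 67 (mod 80).
Unique solution in [0, 80): x = 67.

Final answer: x ≡ 67 (mod 80); the representative in [0, 80) is 67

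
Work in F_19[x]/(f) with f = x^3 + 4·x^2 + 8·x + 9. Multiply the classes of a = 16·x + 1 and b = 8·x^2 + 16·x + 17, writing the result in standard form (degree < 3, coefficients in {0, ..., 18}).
Multiply as integer polynomials: a · b = 128·x^3 + 264·x^2 + 288·x + 17. Reducing coefficients mod 19: a · b ≡ 14·x^3 + 17·x^2 + 3·x + 17. Now divide by f(x) = x^3 + 4·x^2 + 8·x + 9 in F_19[x], eliminating the leading term at each step:
  leading term 14·x^3: subtract (14)·f(x) = 14·x^3 + 18·x^2 + 17·x + 12, leaving 18·x^2 + 5·x + 5 (coefficients mod 19)
The degree is now < 3, so this is the remainder. Hence a · b ≡ 18·x^2 + 5·x + 5 in F_19[x]/(f).

Final answer: a · b ≡ 18·x^2 + 5·x + 5 (mod f(x))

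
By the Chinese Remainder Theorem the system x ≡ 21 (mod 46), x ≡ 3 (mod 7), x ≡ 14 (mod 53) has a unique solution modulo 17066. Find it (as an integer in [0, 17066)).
The moduli 46, 7, 53 are pairwise coprime, so by the CRT there is a unique solution mod 46·7·53 = 17066.
Solve by successive substitution. Start with x ≡ 21 (mod 46).
  Combine with x ≡ 3 (mod 7): write x = 21 + 46·t and require 21 + 46·t ≡ 3 (mod 7), i.e. 46·t ≡ 3 − 21 ≡ 3 (mod 7). Since 46^(−1) ≡ 2 (mod 7) (46 ≡ 4 (mod 7)), t ≡ 2·3 ≡ 6 (mod 7). So x ≡ 21 + 46·6 = 297 (mod 322).
  Combine with x ≡ 14 (mod 53): write x = 297 + 322·t and require 297 + 322·t ≡ 14 (mod 53), i.e. 322·t ≡ 14 − 297 ≡ 35 (mod 53). Since 322^(−1) ≡ 40 (mod 53) (322 ≡ 4 (mod 53)), t ≡ 40·35 ≡ 22 (mod 53). So x ≡ 297 + 322·22 = 7381 (mod 17066).
Unique solution in [0, 17066): x = 7381.

Final answer: x ≡ 7381 (mod 17066); the representative in [0, 17066) is 7381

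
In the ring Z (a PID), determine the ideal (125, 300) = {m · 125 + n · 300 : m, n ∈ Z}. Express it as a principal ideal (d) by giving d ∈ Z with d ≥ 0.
In the PID Z, (a, b) is generated by gcd(a, b). Compute gcd(300, 125) with the extended Euclidean algorithm, tracking rows (r, s, t) with s·300 + t·125 = r:
  row A: (300, 1, 0)   [1·300 + 0·125 = 300]
  row B: (125, 0, 1)   [0·300 + 1·125 = 125]
  300 = 2·125 + 50   → row C = row A − 2·row B = (50, 1, −2)   [check: 1·300 − 2·125 = 50]
  125 = 2·50 + 25   → row D = row B − 2·row C = (25, −2, 5)   [check: −2·300 + 5·125 = 25]
  50 = 2·25 + 0   → remainder 0, stop. gcd = 25 (last nonzero row D).
So gcd(125, 300) = 25, with Bézout identity −2·300 + 5·125 = 25. Containment (⊇): the Bézout identity exhibits 25 as an element of (125, 300), giving (25) ⊆ (125, 300). Containment (⊆): since 25 | 125 and 25 | 300 (125 = 25·5, 300 = 25·12), every Z-linear combination of 125 and 300 is divisible by 25, so (125, 300) ⊆ (25). Therefore (125, 300) = (25), d = 25.

Final answer: (125, 300) = (25); d = 25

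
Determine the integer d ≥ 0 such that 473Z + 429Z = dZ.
(473, 429) = (11); d = 11

In the PID Z, (a, b) is generated by gcd(a, b). Compute gcd(473, 429) with the extended Euclidean algorithm, tracking rows (r, s, t) with s·473 + t·429 = r:
  row A: (473, 1, 0)   [1·473 + 0·429 = 473]
  row B: (429, 0, 1)   [0·473 + 1·429 = 429]
  473 = 1·429 + 44   → row C = row A − 1·row B = (44, 1, −1)   [check: 1·473 − 1·429 = 44]
  429 = 9·44 + 33   → row D = row B − 9·row C = (33, −9, 10)   [check: −9·473 + 10·429 = 33]
  44 = 1·33 + 11   → row E = row C − 1·row D = (11, 10, −11)   [check: 10·473 − 11·429 = 11]
  33 = 3·11 + 0   → remainder 0, stop. gcd = 11 (last nonzero row E).
So gcd(473, 429) = 11, with Bézout identity 10·473 − 11·429 = 11. Containment (⊇): the Bézout identity exhibits 11 as an element of (473, 429), giving (11) ⊆ (473, 429). Containment (⊆): since 11 | 473 and 11 | 429 (473 = 11·43, 429 = 11·39), every Z-linear combination of 473 and 429 is divisible by 11, so (473, 429) ⊆ (11). Therefore (473, 429) = (11), d = 11.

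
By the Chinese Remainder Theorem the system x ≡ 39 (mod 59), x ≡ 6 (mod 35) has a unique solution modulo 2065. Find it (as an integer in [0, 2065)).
x ≡ 216 (mod 2065); the representative in [0, 2065) is 216

The moduli 59, 35 are pairwise coprime, so by the CRT there is a unique solution mod 59·35 = 2065.
Solve by successive substitution. Start with x ≡ 39 (mod 59).
  Combine with x ≡ 6 (mod 35): write x = 39 + 59·t and require 39 + 59·t ≡ 6 (mod 35), i.e. 59·t ≡ 6 − 39 ≡ 2 (mod 35). Since 59^(−1) ≡ 19 (mod 35) (59 ≡ 24 (mod 35)), t ≡ 19·2 ≡ 3 (mod 35). So x ≡ 39 + 59·3 = 216 (mod 2065).
Unique solution in [0, 2065): x = 216.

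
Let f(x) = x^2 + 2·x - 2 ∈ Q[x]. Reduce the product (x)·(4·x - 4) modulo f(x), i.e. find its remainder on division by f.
First multiply in Q[x] without reducing: a · b = 4·x^2 - 4·x. Now divide by f(x) = x^2 + 2·x - 2, eliminating the leading term at each step:
  leading term 4·x^2: subtract (4)·f(x) = 4·x^2 + 8·x - 8, leaving 8 - 12·x
The degree is now < 2, so this is the remainder. Hence a · b ≡ 8 - 12·x in Q[x]/(f).

Final answer: a · b ≡ 8 - 12·x (mod f(x))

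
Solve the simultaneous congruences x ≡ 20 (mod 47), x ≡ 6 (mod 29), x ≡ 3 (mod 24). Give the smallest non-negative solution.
The moduli 47, 29, 24 are pairwise coprime, so by the CRT there is a unique solution mod 47·29·24 = 32712.
Solve by successive substitution. Start with x ≡ 20 (mod 47).
  Combine with x ≡ 6 (mod 29): write x = 20 + 47·t and require 20 + 47·t ≡ 6 (mod 29), i.e. 47·t ≡ 6 − 20 ≡ 15 (mod 29). Since 47^(−1) ≡ 21 (mod 29) (47 ≡ 18 (mod 29)), t ≡ 21·15 ≡ 25 (mod 29). So x ≡ 20 + 47·25 = 1195 (mod 1363).
  Combine with x ≡ 3 (mod 24): write x = 1195 + 1363·t and require 1195 + 1363·t ≡ 3 (mod 24), i.e. 1363·t ≡ 3 − 1195 ≡ 8 (mod 24). Since 1363^(−1) ≡ 19 (mod 24) (1363 ≡ 19 (mod 24)), t ≡ 19·8 ≡ 8 (mod 24). So x ≡ 1195 + 1363·8 = 12099 (mod 32712).
Unique solution in [0, 32712): x = 12099.

Final answer: x ≡ 12099 (mod 32712); the representative in [0, 32712) is 12099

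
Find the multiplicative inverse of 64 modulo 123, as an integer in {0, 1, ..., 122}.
Apply the extended Euclidean algorithm to (123, 64), tracking rows (r, s, t) with s·123 + t·64 = r. Each division r_prev = q·r_cur + r_new produces the new row as (previous row) − q·(current row):
  row A: (123, 1, 0)   [1·123 + 0·64 = 123]
  row B: (64, 0, 1)   [0·123 + 1·64 = 64]
  123 = 1·64 + 59   → row C = row A − 1·row B = (59, 1, −1)   [check: 1·123 − 1·64 = 59]
  64 = 1·59 + 5   → row D = row B − 1·row C = (5, −1, 2)   [check: −1·123 + 2·64 = 5]
  59 = 11·5 + 4   → row E = row C − 11·row D = (4, 12, −23)   [check: 12·123 − 23·64 = 4]
  5 = 1·4 + 1   → row F = row D − 1·row E = (1, −13, 25)   [check: −13·123 + 25·64 = 1]
  4 = 4·1 + 0   → remainder 0, stop. gcd = 1 (last nonzero row F).
The gcd is 1, so 64 is invertible mod 123. The last nonzero row gives −13·123 + 25·64 = 1, so t = 25. So 64^(−1) ≡ 25 (mod 123). Verify: 64 · 25 = 1600 ≡ 1 (mod 123). ✓

Final answer: 64^(−1) ≡ 25 (mod 123)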